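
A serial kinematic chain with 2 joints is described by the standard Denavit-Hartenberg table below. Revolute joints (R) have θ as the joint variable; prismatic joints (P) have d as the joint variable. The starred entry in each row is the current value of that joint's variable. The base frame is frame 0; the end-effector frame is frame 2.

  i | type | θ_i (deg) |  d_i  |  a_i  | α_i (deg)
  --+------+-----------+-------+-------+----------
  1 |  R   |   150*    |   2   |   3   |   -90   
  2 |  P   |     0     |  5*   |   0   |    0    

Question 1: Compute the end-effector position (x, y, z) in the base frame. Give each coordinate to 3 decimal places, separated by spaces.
-5.098 -2.830 2.000

after link 1: o_1 = (-2.5981, 1.5000, 2.0000)
after link 2: o_2 = (-5.0981, -2.8301, 2.0000)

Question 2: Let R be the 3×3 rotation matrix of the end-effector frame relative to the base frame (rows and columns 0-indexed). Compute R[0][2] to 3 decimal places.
-0.500

End-effector z-axis (col 2 of R) = (-0.5000,-0.8660,0.0000)
R[0][2] = -0.5000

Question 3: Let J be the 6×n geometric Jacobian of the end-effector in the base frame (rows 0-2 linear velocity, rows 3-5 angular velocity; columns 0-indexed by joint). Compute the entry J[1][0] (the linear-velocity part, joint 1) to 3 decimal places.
axis z_0 = ẑ; lever o_n−o_0 = (-5.0981,-2.8301,2.0000)
cross product → J_v[:, 0] = (2.8301,-5.0981,0.0000)
J_ω[:, 0] = z_0
entry J[1][0] = -5.0981

-5.098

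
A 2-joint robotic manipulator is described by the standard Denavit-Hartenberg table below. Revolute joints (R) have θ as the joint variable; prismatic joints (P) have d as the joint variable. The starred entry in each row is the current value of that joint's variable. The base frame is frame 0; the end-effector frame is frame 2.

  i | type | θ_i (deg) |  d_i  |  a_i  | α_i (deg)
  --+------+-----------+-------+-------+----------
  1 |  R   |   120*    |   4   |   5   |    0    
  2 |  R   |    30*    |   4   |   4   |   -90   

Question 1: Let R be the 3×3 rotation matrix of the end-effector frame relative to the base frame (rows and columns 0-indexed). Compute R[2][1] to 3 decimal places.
-1.000

End-effector y-axis (col 1 of R) = (-0.0000,-0.0000,-1.0000)
R[2][1] = -1.0000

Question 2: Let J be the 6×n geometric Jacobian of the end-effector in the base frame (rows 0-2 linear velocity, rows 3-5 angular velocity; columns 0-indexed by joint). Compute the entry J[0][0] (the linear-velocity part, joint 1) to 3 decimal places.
axis z_0 = ẑ; lever o_n−o_0 = (-5.9641,6.3301,8.0000)
cross product → J_v[:, 0] = (-6.3301,-5.9641,0.0000)
J_ω[:, 0] = z_0
entry J[0][0] = -6.3301

-6.330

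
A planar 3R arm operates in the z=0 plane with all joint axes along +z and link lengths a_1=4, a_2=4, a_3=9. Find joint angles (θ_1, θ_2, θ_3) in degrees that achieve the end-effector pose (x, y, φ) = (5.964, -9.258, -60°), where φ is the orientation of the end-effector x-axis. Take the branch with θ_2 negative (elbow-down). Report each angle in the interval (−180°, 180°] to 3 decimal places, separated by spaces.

wrist centre = target − a_3·(cos φ, sin φ) = (1.4640, -1.4638)
cos θ_2 = (4.2859−4²−4²)/(2·4·4) = -0.8661; θ_2 = -150.0045° (elbow-down)
β = atan2(-1.4638,1.4640) = -44.9955°; ψ = atan2(-1.9997,0.5357) = -75.0023°
θ_1 = β − ψ = 30.0067°
θ_3 = φ − θ_1 − θ_2 = 59.9978° (wrapped to (-180°,180°])

30.007 -150.005 59.998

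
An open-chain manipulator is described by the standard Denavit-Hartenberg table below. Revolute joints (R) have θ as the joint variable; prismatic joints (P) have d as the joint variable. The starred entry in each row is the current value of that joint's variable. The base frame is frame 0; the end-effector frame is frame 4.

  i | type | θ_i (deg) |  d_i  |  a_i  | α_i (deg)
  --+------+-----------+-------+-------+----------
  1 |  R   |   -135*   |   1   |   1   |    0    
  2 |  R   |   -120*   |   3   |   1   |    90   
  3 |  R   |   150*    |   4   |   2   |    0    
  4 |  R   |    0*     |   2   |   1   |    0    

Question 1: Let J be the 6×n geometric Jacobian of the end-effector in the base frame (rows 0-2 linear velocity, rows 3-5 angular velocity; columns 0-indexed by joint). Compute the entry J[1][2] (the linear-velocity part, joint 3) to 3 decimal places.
axis z_2 = (0.9659,0.2588,0.0000); lever o_n−o_2 = (6.4680,-0.9566,1.5000)
cross product → J_v[:, 2] = (0.3882,-1.4489,-2.5981)
J_ω[:, 2] = z_2
entry J[1][2] = -1.4489

-1.449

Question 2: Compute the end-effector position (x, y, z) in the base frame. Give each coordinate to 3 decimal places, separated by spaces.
after link 1: o_1 = (-0.7071, -0.7071, 1.0000)
after link 2: o_2 = (-0.9659, 0.2588, 4.0000)
after link 3: o_3 = (3.3461, -0.3789, 5.0000)
after link 4: o_4 = (5.5021, -0.6978, 5.5000)

5.502 -0.698 5.500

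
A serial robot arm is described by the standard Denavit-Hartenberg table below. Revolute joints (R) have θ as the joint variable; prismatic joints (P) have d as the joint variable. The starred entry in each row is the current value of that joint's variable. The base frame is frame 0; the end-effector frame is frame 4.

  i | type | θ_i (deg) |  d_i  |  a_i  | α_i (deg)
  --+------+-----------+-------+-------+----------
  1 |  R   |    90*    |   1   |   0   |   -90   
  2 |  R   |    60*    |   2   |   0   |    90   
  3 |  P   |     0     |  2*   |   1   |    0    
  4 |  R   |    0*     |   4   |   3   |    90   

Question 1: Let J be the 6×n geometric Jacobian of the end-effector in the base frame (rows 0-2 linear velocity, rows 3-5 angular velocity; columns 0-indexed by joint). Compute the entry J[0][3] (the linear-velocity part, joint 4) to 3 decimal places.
axis z_3 = (0.0000,0.8660,0.5000); lever o_n−o_3 = (0.0000,4.9641,-0.5981)
cross product → J_v[:, 3] = (-3.0000,0.0000,0.0000)
J_ω[:, 3] = z_3
entry J[0][3] = -3.0000

-3.000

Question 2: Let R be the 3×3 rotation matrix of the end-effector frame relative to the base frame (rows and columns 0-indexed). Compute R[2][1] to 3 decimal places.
End-effector y-axis (col 1 of R) = (-0.0000,0.8660,0.5000)
R[2][1] = 0.5000

0.500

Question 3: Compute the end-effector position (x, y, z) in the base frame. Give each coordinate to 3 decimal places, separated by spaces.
-2.000 7.196 0.536

after link 1: o_1 = (0.0000, 0.0000, 1.0000)
after link 2: o_2 = (-2.0000, 0.0000, 1.0000)
after link 3: o_3 = (-2.0000, 2.2321, 1.1340)
after link 4: o_4 = (-2.0000, 7.1962, 0.5359)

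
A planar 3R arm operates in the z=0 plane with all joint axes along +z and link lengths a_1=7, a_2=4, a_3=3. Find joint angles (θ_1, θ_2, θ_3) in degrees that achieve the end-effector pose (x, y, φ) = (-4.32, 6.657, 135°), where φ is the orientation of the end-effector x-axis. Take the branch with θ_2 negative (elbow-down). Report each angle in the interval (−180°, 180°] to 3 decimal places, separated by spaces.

wrist centre = target − a_3·(cos φ, sin φ) = (-2.1987, 4.5357)
cos θ_2 = (25.4066−7²−4²)/(2·7·4) = -0.7070; θ_2 = -134.9934° (elbow-down)
β = atan2(4.5357,-2.1987) = 115.8619°; ψ = atan2(-2.8288,4.1719) = -34.1392°
θ_1 = β − ψ = 150.0011°
θ_3 = φ − θ_1 − θ_2 = 119.9923° (wrapped to (-180°,180°])

150.001 -134.993 119.992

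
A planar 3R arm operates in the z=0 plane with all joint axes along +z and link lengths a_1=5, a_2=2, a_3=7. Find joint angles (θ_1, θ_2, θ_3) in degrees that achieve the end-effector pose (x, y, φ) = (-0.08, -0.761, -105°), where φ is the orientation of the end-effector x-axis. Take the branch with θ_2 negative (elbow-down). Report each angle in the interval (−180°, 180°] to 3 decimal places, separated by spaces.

wrist centre = target − a_3·(cos φ, sin φ) = (1.7317, 6.0005)
cos θ_2 = (39.0047−5²−2²)/(2·5·2) = 0.5002; θ_2 = -59.9846° (elbow-down)
β = atan2(6.0005,1.7317) = 73.9019°; ψ = atan2(-1.7318,6.0005) = -16.0985°
θ_1 = β − ψ = 90.0005°
θ_3 = φ − θ_1 − θ_2 = -135.0159° (wrapped to (-180°,180°])

90.000 -59.985 -135.016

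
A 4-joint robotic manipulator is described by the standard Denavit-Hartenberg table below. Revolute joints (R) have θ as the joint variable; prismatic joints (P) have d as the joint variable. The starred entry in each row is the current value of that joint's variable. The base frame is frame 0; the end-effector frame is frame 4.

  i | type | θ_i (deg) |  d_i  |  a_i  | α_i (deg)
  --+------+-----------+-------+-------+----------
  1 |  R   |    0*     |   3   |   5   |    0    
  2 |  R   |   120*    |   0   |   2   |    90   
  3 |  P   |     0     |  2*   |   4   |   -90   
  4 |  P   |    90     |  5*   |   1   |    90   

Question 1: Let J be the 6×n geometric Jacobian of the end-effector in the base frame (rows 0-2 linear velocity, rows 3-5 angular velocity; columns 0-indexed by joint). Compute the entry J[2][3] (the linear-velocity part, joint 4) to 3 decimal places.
prismatic axis z_3 = (0.0000,0.0000,1.0000)
J_v[:, 3] = z_3; J_ω[:, 3] = (0,0,0)
entry J[2][3] = 1.0000

1.000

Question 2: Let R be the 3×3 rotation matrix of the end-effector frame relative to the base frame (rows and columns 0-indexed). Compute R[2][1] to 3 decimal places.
1.000

End-effector y-axis (col 1 of R) = (0.0000,-0.0000,1.0000)
R[2][1] = 1.0000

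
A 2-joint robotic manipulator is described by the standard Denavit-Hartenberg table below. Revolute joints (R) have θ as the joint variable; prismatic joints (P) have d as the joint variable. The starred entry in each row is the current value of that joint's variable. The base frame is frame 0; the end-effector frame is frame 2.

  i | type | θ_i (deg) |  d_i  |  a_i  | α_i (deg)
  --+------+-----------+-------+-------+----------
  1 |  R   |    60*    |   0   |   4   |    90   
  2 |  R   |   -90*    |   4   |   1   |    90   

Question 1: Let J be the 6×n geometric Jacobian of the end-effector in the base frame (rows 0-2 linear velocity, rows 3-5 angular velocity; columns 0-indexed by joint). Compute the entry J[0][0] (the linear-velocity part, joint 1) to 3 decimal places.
axis z_0 = ẑ; lever o_n−o_0 = (5.4641,1.4641,-1.0000)
cross product → J_v[:, 0] = (-1.4641,5.4641,0.0000)
J_ω[:, 0] = z_0
entry J[0][0] = -1.4641

-1.464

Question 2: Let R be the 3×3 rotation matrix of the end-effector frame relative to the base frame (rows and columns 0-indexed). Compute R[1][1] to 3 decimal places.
End-effector y-axis (col 1 of R) = (0.8660,-0.5000,0.0000)
R[1][1] = -0.5000

-0.500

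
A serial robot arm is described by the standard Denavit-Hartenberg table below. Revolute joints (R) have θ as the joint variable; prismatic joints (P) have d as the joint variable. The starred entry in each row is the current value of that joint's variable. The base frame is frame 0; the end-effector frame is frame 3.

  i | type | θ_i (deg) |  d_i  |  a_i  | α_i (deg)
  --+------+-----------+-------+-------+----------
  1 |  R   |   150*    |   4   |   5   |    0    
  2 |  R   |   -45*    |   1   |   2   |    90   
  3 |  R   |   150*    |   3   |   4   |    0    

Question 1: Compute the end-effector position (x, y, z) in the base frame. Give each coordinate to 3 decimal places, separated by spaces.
-1.053 1.862 7.000

after link 1: o_1 = (-4.3301, 2.5000, 4.0000)
after link 2: o_2 = (-4.8478, 4.4319, 5.0000)
after link 3: o_3 = (-1.0534, 1.8622, 7.0000)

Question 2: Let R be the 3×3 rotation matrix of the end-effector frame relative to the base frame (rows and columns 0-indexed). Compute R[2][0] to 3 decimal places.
End-effector x-axis (col 0 of R) = (0.2241,-0.8365,0.5000)
R[2][0] = 0.5000

0.500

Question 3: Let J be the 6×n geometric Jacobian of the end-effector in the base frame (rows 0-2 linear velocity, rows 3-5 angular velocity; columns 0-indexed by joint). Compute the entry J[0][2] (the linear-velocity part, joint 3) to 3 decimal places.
axis z_2 = (0.9659,0.2588,0.0000); lever o_n−o_2 = (3.7944,-2.5696,2.0000)
cross product → J_v[:, 2] = (0.5176,-1.9319,-3.4641)
J_ω[:, 2] = z_2
entry J[0][2] = 0.5176

0.518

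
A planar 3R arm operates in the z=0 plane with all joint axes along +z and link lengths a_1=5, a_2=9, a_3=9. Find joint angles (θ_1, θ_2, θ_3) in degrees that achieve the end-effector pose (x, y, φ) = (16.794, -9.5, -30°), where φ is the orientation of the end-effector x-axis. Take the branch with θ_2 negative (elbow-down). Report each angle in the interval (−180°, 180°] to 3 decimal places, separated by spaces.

31.892 -90.003 28.110

wrist centre = target − a_3·(cos φ, sin φ) = (8.9998, -5.0000)
cos θ_2 = (105.9959−5²−9²)/(2·5·9) = -0.0000; θ_2 = -90.0026° (elbow-down)
β = atan2(-5.0000,8.9998) = -29.0552°; ψ = atan2(-9.0000,4.9996) = -60.9474°
θ_1 = β − ψ = 31.8922°
θ_3 = φ − θ_1 − θ_2 = 28.1104° (wrapped to (-180°,180°])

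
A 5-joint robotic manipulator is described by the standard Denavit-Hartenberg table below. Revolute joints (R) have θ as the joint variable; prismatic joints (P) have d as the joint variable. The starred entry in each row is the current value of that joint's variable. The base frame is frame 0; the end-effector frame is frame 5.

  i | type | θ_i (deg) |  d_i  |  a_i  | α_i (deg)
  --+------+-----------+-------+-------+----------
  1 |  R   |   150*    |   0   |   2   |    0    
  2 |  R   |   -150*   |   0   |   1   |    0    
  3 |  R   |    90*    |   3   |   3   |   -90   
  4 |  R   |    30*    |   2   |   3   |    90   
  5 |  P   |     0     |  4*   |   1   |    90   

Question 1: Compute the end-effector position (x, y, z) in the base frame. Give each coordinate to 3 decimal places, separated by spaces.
after link 1: o_1 = (-1.7321, 1.0000, 0.0000)
after link 2: o_2 = (-0.7321, 1.0000, 0.0000)
after link 3: o_3 = (-0.7321, 4.0000, 3.0000)
after link 4: o_4 = (-2.7321, 6.5981, 1.5000)
after link 5: o_5 = (-2.7321, 9.4641, 4.4641)

-2.732 9.464 4.464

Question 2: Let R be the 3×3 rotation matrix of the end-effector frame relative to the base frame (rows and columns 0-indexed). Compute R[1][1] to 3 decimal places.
0.500

End-effector y-axis (col 1 of R) = (-0.0000,0.5000,0.8660)
R[1][1] = 0.5000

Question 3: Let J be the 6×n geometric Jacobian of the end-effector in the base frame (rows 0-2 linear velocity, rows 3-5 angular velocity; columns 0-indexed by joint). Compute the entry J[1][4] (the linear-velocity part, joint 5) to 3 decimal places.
prismatic axis z_4 = (0.0000,0.5000,0.8660)
J_v[:, 4] = z_4; J_ω[:, 4] = (0,0,0)
entry J[1][4] = 0.5000

0.500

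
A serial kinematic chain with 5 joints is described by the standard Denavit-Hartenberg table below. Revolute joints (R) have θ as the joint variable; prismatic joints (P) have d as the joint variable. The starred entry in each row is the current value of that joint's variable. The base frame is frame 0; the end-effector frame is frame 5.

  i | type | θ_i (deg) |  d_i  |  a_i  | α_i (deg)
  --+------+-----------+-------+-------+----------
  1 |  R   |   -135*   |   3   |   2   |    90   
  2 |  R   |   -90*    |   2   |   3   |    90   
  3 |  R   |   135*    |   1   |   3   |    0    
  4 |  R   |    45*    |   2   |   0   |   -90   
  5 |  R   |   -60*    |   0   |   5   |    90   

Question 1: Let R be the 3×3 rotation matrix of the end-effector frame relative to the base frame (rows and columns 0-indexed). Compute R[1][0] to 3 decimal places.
0.612

End-effector x-axis (col 0 of R) = (0.6124,0.6124,0.5000)
R[1][0] = 0.6124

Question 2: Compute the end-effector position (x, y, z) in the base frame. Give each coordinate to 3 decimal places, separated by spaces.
0.855 6.683 4.621

after link 1: o_1 = (-1.4142, -1.4142, 3.0000)
after link 2: o_2 = (-2.8284, -0.0000, 0.0000)
after link 3: o_3 = (-3.6213, 2.2071, 2.1213)
after link 4: o_4 = (-2.2071, 3.6213, 2.1213)
after link 5: o_5 = (0.8548, 6.6832, 4.6213)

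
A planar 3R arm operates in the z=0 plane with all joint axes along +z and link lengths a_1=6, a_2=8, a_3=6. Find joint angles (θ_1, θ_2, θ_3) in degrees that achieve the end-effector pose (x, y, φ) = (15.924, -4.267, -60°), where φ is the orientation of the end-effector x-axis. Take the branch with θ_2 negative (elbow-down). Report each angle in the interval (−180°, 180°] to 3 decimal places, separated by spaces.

29.993 -44.991 -45.002

wrist centre = target − a_3·(cos φ, sin φ) = (12.9240, 0.9292)
cos θ_2 = (167.8931−6²−8²)/(2·6·8) = 0.7072; θ_2 = -44.9908° (elbow-down)
β = atan2(0.9292,12.9240) = 4.1121°; ψ = atan2(-5.6560,11.6578) = -25.8811°
θ_1 = β − ψ = 29.9932°
θ_3 = φ − θ_1 − θ_2 = -45.0024° (wrapped to (-180°,180°])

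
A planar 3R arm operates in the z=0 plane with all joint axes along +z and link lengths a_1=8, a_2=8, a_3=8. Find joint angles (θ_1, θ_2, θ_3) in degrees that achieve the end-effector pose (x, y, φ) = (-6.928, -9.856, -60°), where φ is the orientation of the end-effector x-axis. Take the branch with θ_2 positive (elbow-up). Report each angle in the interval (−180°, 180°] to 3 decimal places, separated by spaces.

wrist centre = target − a_3·(cos φ, sin φ) = (-10.9280, -2.9278)
cos θ_2 = (127.9932−8²−8²)/(2·8·8) = -0.0001; θ_2 = 90.0031° (elbow-up)
β = atan2(-2.9278,-10.9280) = -165.0017°; ψ = atan2(8.0000,7.9996) = 45.0015°
θ_1 = β − ψ = -210.0032°
θ_3 = φ − θ_1 − θ_2 = 60.0002° (wrapped to (-180°,180°])

149.997 90.003 60.000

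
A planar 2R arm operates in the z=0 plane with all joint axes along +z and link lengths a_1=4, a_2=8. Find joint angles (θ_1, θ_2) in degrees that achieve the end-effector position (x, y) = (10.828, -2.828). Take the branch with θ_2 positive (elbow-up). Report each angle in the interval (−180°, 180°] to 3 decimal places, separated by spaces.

cos θ_2 = (125.2432−4²−8²)/(2·4·8) = 0.7069; θ_2 = 45.0148° (elbow-up)
β = atan2(-2.8280,10.8280) = -14.6372°; ψ = atan2(5.6583,9.6554) = 30.3714°
θ_1 = β − ψ = -45.0087°

-45.009 45.015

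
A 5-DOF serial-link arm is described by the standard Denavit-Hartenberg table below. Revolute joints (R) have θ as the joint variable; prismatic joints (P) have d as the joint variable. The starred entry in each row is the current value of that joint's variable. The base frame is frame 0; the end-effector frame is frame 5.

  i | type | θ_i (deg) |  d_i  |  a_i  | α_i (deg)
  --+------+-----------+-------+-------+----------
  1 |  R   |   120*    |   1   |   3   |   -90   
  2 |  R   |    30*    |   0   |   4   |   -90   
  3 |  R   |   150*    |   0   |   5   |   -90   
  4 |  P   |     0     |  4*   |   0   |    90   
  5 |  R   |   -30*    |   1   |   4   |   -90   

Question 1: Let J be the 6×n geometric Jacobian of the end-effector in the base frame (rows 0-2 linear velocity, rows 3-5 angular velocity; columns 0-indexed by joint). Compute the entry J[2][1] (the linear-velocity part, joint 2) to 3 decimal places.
4.250

axis z_1 = (-0.8660,-0.5000,0.0000); lever o_n−o_1 = (4.2901,-2.4306,1.2990)
cross product → J_v[:, 1] = (-0.6495,1.1250,4.2500)
J_ω[:, 1] = z_1
entry J[2][1] = 4.2500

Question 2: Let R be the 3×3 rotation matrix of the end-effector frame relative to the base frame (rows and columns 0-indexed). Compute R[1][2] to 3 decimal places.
End-effector z-axis (col 2 of R) = (-0.0580,-0.8995,0.4330)
R[1][2] = -0.8995

-0.900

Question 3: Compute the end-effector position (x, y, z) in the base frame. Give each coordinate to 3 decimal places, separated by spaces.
2.790 0.167 2.299

after link 1: o_1 = (-1.5000, 2.5981, 1.0000)
after link 2: o_2 = (-3.2321, 5.5981, -1.0000)
after link 3: o_3 = (0.8080, 3.6005, 1.1651)
after link 4: o_4 = (-1.3260, 0.3684, 2.1651)
after link 5: o_5 = (2.7901, 0.1675, 2.2990)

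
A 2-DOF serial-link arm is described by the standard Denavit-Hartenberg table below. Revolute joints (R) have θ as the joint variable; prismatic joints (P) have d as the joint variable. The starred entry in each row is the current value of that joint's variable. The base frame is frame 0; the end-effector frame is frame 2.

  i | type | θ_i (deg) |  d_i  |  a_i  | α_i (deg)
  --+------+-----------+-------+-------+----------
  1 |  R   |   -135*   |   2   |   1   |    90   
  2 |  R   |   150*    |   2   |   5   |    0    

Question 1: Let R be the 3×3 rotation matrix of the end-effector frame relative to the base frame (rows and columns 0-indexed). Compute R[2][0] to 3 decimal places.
End-effector x-axis (col 0 of R) = (0.6124,0.6124,0.5000)
R[2][0] = 0.5000

0.500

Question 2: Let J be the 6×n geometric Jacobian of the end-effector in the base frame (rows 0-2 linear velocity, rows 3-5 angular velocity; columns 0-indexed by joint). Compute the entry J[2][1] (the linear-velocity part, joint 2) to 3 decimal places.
-4.330

axis z_1 = (-0.7071,0.7071,0.0000); lever o_n−o_1 = (1.6476,4.4761,2.5000)
cross product → J_v[:, 1] = (1.7678,1.7678,-4.3301)
J_ω[:, 1] = z_1
entry J[2][1] = -4.3301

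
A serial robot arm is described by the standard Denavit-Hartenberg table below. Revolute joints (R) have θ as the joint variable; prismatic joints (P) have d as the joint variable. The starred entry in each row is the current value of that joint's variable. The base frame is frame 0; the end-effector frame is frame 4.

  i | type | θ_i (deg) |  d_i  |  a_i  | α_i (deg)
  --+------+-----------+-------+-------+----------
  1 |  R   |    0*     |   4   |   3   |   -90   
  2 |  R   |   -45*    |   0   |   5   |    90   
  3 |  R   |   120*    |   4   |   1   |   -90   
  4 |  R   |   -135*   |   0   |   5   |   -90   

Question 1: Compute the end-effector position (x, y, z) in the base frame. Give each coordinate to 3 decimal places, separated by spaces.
2.104 -2.196 13.760

after link 1: o_1 = (3.0000, 0.0000, 4.0000)
after link 2: o_2 = (6.5355, -0.0000, 7.5355)
after link 3: o_3 = (3.3536, 0.8660, 10.0104)
after link 4: o_4 = (2.1036, -2.1958, 13.7604)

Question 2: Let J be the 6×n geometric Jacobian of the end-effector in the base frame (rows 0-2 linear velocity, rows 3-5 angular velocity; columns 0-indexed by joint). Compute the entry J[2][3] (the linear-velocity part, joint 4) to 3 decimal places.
axis z_3 = (-0.6124,-0.5000,-0.6124); lever o_n−o_3 = (-1.2500,-3.0619,3.7500)
cross product → J_v[:, 3] = (-3.7500,3.0619,1.2500)
J_ω[:, 3] = z_3
entry J[2][3] = 1.2500

1.250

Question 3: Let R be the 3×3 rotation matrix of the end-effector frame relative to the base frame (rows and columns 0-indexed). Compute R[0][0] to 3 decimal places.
End-effector x-axis (col 0 of R) = (-0.2500,-0.6124,0.7500)
R[0][0] = -0.2500

-0.250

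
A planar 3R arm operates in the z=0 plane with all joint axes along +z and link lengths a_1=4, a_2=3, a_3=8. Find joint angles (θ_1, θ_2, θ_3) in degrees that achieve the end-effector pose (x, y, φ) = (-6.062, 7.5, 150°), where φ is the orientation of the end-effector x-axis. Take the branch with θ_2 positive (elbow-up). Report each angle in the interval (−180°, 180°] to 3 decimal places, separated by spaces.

wrist centre = target − a_3·(cos φ, sin φ) = (0.8662, 3.5000)
cos θ_2 = (13.0003−4²−3²)/(2·4·3) = -0.5000; θ_2 = 119.9992° (elbow-up)
β = atan2(3.5000,0.8662) = 76.0994°; ψ = atan2(2.5981,2.5000) = 46.1019°
θ_1 = β − ψ = 29.9975°
θ_3 = φ − θ_1 − θ_2 = 0.0034° (wrapped to (-180°,180°])

29.997 119.999 0.003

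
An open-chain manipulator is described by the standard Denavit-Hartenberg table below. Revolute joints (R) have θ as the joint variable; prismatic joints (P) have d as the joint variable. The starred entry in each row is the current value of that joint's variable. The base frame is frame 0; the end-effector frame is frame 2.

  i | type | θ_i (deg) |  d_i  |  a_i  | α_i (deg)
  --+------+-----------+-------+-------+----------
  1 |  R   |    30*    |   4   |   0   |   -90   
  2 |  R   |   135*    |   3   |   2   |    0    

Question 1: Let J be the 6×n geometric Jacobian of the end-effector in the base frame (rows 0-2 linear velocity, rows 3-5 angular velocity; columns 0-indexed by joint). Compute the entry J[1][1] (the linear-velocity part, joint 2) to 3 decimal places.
axis z_1 = (-0.5000,0.8660,0.0000); lever o_n−o_1 = (-2.7247,1.8910,-1.4142)
cross product → J_v[:, 1] = (-1.2247,-0.7071,1.4142)
J_ω[:, 1] = z_1
entry J[1][1] = -0.7071

-0.707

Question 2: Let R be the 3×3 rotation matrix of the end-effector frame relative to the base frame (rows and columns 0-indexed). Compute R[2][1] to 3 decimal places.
0.707

End-effector y-axis (col 1 of R) = (-0.6124,-0.3536,0.7071)
R[2][1] = 0.7071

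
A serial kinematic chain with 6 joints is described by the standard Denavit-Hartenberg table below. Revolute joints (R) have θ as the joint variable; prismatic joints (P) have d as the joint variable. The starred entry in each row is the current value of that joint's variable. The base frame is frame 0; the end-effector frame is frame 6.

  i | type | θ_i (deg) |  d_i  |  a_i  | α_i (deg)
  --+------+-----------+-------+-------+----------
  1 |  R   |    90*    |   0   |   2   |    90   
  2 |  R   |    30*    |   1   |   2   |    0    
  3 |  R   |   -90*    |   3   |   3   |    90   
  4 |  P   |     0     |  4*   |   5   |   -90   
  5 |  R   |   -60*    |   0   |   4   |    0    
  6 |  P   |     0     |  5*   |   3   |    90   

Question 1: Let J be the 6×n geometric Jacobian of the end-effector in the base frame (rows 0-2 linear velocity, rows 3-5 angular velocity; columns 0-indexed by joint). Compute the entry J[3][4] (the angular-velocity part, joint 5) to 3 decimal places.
axis z_4 = (1.0000,-0.0000,0.0000); lever o_n−o_4 = (5.0000,-3.5000,-6.0622)
cross product → J_v[:, 4] = (0.0000,6.0622,-3.5000)
J_ω[:, 4] = z_4
entry J[3][4] = 1.0000

1.000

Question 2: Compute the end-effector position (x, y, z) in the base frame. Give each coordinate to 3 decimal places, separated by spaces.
9.000 0.768 -13.990

after link 1: o_1 = (0.0000, 2.0000, 0.0000)
after link 2: o_2 = (1.0000, 3.7321, 1.0000)
after link 3: o_3 = (4.0000, 5.2321, -1.5981)
after link 4: o_4 = (4.0000, 4.2679, -7.9282)
after link 5: o_5 = (4.0000, 2.2679, -11.3923)
after link 6: o_6 = (9.0000, 0.7679, -13.9904)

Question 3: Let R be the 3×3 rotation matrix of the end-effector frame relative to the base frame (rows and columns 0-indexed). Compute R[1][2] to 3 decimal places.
End-effector z-axis (col 2 of R) = (-0.0000,-0.8660,0.5000)
R[1][2] = -0.8660

-0.866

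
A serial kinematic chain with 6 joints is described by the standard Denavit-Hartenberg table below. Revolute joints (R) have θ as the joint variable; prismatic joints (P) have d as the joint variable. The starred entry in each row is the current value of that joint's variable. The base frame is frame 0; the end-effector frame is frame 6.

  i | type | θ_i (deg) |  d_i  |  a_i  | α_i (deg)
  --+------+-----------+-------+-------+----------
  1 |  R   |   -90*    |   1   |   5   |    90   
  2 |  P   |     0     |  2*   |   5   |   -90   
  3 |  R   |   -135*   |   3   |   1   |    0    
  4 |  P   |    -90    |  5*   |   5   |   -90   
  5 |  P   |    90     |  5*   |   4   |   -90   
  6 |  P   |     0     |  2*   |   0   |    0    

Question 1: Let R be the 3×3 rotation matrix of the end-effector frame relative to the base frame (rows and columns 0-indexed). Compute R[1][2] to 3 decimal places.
End-effector z-axis (col 2 of R) = (-0.7071,-0.7071,-0.0000)
R[1][2] = -0.7071

-0.707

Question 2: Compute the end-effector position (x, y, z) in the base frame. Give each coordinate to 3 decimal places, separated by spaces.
-4.121 -3.636 5.000

after link 1: o_1 = (0.0000, -5.0000, 1.0000)
after link 2: o_2 = (-2.0000, -10.0000, 1.0000)
after link 3: o_3 = (-2.7071, -9.2929, 4.0000)
after link 4: o_4 = (0.8284, -5.7574, 9.0000)
after link 5: o_5 = (-2.7071, -2.2218, 5.0000)
after link 6: o_6 = (-4.1213, -3.6360, 5.0000)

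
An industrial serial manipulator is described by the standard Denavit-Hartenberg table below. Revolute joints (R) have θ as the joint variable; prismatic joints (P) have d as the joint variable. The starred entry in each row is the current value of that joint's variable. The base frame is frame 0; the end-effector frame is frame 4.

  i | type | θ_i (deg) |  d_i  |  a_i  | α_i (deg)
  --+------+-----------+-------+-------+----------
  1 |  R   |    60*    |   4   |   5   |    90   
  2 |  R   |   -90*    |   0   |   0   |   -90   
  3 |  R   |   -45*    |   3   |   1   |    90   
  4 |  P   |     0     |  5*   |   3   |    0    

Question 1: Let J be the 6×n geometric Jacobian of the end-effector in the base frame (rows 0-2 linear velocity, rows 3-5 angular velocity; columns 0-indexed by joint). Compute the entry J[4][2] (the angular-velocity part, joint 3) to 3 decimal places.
axis z_2 = (0.5000,0.8660,0.0000); lever o_n−o_2 = (7.0114,-0.5839,0.7071)
cross product → J_v[:, 2] = (0.6124,-0.3536,-6.3640)
J_ω[:, 2] = z_2
entry J[4][2] = 0.8660

0.866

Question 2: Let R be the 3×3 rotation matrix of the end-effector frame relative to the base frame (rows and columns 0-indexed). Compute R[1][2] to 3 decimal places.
End-effector z-axis (col 2 of R) = (0.6124,-0.3536,0.7071)
R[1][2] = -0.3536

-0.354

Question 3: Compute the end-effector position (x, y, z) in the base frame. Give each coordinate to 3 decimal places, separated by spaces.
9.511 3.746 4.707

after link 1: o_1 = (2.5000, 4.3301, 4.0000)
after link 2: o_2 = (2.5000, 4.3301, 4.0000)
after link 3: o_3 = (4.6124, 6.5746, 3.2929)
after link 4: o_4 = (9.5114, 3.7462, 4.7071)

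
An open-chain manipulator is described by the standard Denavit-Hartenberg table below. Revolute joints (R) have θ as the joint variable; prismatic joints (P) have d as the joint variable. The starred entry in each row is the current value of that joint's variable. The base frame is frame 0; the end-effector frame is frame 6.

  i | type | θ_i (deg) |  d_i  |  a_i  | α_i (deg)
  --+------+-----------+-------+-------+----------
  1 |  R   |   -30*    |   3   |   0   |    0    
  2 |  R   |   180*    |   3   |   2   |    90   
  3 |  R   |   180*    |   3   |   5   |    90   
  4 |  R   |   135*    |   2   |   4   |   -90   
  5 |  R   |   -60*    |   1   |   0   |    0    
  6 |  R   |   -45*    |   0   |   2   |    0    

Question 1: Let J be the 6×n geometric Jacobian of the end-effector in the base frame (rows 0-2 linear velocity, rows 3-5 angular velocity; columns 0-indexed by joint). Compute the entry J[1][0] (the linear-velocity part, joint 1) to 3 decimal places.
2.231

axis z_0 = ẑ; lever o_n−o_0 = (2.2308,4.2030,9.9319)
cross product → J_v[:, 0] = (-4.2030,2.2308,0.0000)
J_ω[:, 0] = z_0
entry J[1][0] = 2.2308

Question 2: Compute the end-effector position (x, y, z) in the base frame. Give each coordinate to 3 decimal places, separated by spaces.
2.231 4.203 9.932

after link 1: o_1 = (0.0000, 0.0000, 3.0000)
after link 2: o_2 = (-1.7321, 1.0000, 6.0000)
after link 3: o_3 = (4.0981, 1.0981, 6.0000)
after link 4: o_4 = (3.0628, 4.9618, 8.0000)
after link 5: o_5 = (2.0969, 4.7030, 8.0000)
after link 6: o_6 = (2.2308, 4.2030, 9.9319)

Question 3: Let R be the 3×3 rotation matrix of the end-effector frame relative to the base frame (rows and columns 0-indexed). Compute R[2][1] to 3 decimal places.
End-effector y-axis (col 1 of R) = (-0.2500,0.9330,0.2588)
R[2][1] = 0.2588

0.259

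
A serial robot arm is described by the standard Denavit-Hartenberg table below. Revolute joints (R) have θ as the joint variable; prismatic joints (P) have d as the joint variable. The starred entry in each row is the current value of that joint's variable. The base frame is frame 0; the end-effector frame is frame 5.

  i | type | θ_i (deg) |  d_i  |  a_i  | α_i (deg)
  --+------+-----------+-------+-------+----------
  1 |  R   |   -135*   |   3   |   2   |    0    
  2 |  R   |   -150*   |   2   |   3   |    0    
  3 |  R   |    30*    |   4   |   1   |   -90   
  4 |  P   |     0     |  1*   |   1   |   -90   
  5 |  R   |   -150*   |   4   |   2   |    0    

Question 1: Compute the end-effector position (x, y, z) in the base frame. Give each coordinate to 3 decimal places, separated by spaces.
after link 1: o_1 = (-1.4142, -1.4142, 3.0000)
after link 2: o_2 = (-0.6378, 1.4836, 5.0000)
after link 3: o_3 = (-0.8966, 2.4495, 9.0000)
after link 4: o_4 = (-2.1213, 3.1566, 9.0000)
after link 5: o_5 = (-2.6390, 1.2247, 5.0000)

-2.639 1.225 5.000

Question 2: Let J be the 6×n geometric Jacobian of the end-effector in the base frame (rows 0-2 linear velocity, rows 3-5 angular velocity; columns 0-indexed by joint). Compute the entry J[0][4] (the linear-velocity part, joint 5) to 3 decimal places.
-1.932

axis z_4 = (-0.0000,-0.0000,-1.0000); lever o_n−o_4 = (-0.5176,-1.9319,-4.0000)
cross product → J_v[:, 4] = (-1.9319,0.5176,0.0000)
J_ω[:, 4] = z_4
entry J[0][4] = -1.9319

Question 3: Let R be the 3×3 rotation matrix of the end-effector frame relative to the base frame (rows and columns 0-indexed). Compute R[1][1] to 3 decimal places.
0.259

End-effector y-axis (col 1 of R) = (-0.9659,0.2588,0.0000)
R[1][1] = 0.2588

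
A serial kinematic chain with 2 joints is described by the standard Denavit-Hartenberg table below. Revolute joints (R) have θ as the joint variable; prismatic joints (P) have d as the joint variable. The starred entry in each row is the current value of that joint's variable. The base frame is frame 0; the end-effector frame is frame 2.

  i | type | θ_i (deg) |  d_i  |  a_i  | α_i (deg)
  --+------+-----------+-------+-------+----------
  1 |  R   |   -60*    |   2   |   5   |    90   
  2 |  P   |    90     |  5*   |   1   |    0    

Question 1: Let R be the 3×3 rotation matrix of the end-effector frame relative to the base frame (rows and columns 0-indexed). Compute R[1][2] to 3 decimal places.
-0.500

End-effector z-axis (col 2 of R) = (-0.8660,-0.5000,0.0000)
R[1][2] = -0.5000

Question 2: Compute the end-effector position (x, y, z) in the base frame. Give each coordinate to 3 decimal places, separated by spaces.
after link 1: o_1 = (2.5000, -4.3301, 2.0000)
after link 2: o_2 = (-1.8301, -6.8301, 3.0000)

-1.830 -6.830 3.000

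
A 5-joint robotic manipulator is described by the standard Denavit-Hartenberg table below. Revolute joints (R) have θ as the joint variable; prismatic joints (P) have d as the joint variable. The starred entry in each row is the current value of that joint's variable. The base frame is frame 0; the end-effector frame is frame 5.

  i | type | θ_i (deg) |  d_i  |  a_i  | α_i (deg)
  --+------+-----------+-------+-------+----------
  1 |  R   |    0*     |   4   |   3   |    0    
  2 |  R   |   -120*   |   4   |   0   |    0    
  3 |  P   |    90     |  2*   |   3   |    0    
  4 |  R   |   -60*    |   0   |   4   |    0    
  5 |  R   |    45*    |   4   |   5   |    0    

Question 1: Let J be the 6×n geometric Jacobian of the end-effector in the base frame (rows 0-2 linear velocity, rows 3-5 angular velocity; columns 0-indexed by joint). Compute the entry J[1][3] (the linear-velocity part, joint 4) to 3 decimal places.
3.536

axis z_3 = (0.0000,0.0000,1.0000); lever o_n−o_3 = (3.5355,-7.5355,4.0000)
cross product → J_v[:, 3] = (7.5355,3.5355,-0.0000)
J_ω[:, 3] = z_3
entry J[1][3] = 3.5355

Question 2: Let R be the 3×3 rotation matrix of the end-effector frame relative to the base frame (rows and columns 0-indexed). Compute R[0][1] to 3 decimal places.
0.707

End-effector y-axis (col 1 of R) = (0.7071,0.7071,0.0000)
R[0][1] = 0.7071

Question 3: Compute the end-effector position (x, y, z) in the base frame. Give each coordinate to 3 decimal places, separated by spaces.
9.134 -9.036 14.000

after link 1: o_1 = (3.0000, 0.0000, 4.0000)
after link 2: o_2 = (3.0000, 0.0000, 8.0000)
after link 3: o_3 = (5.5981, -1.5000, 10.0000)
after link 4: o_4 = (5.5981, -5.5000, 10.0000)
after link 5: o_5 = (9.1336, -9.0355, 14.0000)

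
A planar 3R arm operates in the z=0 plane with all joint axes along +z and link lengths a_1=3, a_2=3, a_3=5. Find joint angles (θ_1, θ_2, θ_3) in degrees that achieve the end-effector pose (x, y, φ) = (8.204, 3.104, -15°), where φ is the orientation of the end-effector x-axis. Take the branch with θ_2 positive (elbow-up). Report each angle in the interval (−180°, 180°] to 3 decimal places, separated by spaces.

wrist centre = target − a_3·(cos φ, sin φ) = (3.3744, 4.3981)
cos θ_2 = (30.7296−3²−3²)/(2·3·3) = 0.7072; θ_2 = 44.9924° (elbow-up)
β = atan2(4.3981,3.3744) = 52.5033°; ψ = atan2(2.1210,5.1216) = 22.4962°
θ_1 = β − ψ = 30.0072°
θ_3 = φ − θ_1 − θ_2 = -89.9995° (wrapped to (-180°,180°])

30.007 44.992 -90.000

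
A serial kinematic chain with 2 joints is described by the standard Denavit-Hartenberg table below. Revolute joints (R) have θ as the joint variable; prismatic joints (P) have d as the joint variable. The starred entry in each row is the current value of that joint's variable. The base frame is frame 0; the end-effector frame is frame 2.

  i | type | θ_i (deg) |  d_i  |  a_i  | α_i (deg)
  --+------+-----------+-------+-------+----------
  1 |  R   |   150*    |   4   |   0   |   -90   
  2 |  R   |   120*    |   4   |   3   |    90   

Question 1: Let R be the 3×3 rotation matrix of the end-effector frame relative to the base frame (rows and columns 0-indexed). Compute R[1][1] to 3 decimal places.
-0.866

End-effector y-axis (col 1 of R) = (-0.5000,-0.8660,0.0000)
R[1][1] = -0.8660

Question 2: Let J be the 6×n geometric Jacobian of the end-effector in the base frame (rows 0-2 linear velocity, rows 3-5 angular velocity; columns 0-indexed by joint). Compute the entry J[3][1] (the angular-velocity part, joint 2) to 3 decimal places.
axis z_1 = (-0.5000,-0.8660,0.0000); lever o_n−o_1 = (-0.7010,-4.2141,-2.5981)
cross product → J_v[:, 1] = (2.2500,-1.2990,1.5000)
J_ω[:, 1] = z_1
entry J[3][1] = -0.5000

-0.500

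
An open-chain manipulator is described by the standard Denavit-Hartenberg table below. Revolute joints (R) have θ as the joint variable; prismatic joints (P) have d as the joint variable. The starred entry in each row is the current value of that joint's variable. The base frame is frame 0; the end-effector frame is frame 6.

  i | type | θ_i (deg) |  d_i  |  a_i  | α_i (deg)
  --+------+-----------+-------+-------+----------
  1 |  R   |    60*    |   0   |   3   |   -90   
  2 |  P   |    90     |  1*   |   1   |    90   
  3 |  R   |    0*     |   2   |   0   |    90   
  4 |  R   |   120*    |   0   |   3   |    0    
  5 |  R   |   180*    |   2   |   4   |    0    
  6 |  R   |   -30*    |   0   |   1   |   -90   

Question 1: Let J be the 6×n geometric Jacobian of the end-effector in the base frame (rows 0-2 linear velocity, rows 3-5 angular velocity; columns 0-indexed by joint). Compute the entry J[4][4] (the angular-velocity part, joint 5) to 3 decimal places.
axis z_4 = (0.8660,-0.5000,-0.0000); lever o_n−o_4 = (-0.5000,-4.8660,-2.0000)
cross product → J_v[:, 4] = (1.0000,1.7321,-4.4641)
J_ω[:, 4] = z_4
entry J[4][4] = -0.5000

-0.500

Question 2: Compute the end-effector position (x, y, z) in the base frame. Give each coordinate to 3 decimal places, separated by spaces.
2.433 2.214 -1.500

after link 1: o_1 = (1.5000, 2.5981, 0.0000)
after link 2: o_2 = (0.6340, 3.0981, -1.0000)
after link 3: o_3 = (1.6340, 4.8301, -1.0000)
after link 4: o_4 = (2.9330, 7.0801, 0.5000)
after link 5: o_5 = (2.9330, 3.0801, -1.5000)
after link 6: o_6 = (2.4330, 2.2141, -1.5000)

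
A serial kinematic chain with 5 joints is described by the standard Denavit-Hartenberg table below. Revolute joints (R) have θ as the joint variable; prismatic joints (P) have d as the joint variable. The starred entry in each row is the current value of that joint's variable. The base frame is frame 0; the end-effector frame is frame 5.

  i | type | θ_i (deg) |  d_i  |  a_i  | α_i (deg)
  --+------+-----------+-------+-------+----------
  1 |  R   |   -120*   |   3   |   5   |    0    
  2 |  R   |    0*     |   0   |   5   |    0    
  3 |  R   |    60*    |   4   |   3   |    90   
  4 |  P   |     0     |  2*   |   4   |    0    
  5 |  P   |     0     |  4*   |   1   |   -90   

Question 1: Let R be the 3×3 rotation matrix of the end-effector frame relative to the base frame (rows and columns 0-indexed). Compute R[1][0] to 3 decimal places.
End-effector x-axis (col 0 of R) = (0.5000,-0.8660,0.0000)
R[1][0] = -0.8660

-0.866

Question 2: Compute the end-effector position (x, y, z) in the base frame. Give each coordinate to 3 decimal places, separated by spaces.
-6.196 -18.588 7.000

after link 1: o_1 = (-2.5000, -4.3301, 3.0000)
after link 2: o_2 = (-5.0000, -8.6603, 3.0000)
after link 3: o_3 = (-3.5000, -11.2583, 7.0000)
after link 4: o_4 = (-3.2321, -15.7224, 7.0000)
after link 5: o_5 = (-6.1962, -18.5885, 7.0000)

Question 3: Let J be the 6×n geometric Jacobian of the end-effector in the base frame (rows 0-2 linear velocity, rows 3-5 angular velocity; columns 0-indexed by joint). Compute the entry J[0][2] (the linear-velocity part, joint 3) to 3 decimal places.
axis z_2 = (0.0000,0.0000,1.0000); lever o_n−o_2 = (-1.1962,-9.9282,4.0000)
cross product → J_v[:, 2] = (9.9282,-1.1962,0.0000)
J_ω[:, 2] = z_2
entry J[0][2] = 9.9282

9.928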